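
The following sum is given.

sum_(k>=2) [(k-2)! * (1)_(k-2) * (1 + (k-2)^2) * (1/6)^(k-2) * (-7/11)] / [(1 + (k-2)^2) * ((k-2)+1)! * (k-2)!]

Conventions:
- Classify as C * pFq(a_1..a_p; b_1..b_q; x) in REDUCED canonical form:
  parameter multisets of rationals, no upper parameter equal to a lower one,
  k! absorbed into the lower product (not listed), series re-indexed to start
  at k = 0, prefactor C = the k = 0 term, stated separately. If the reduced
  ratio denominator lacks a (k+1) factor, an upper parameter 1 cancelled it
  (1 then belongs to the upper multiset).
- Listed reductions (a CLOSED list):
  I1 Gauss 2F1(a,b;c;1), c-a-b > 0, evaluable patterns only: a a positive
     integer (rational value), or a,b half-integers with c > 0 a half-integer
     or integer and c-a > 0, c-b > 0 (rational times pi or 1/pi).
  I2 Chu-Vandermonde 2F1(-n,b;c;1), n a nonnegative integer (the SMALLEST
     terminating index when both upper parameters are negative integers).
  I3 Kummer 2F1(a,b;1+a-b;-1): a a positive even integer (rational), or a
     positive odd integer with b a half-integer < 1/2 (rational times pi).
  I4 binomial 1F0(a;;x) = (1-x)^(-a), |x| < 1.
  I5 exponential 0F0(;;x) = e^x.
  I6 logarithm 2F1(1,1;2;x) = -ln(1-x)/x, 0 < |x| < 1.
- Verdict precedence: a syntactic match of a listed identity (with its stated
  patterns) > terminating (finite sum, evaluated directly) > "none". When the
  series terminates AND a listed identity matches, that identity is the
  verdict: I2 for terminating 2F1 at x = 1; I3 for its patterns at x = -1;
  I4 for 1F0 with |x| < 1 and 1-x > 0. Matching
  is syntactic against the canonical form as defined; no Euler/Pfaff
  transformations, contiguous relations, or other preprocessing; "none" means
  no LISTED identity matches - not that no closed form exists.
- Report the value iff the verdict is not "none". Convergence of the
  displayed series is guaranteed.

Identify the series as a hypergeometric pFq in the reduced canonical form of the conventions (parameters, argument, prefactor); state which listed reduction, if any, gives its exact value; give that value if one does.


Canonical form: C = -7/11 times 2F1 with upper {1, 1}, lower {2}, x = 1/6. Verdict: the I6 logarithm reduction matches (the logarithm: parameters (1,1;2), x = 1/6). Value: (42/11) * ln(5/6).

First insight: t_0 being -7/11, the factorial ratio (prefactor -7/11) (k+a-1)!/(a-1)! is a rising factorial (a)_k.
Consecutive-term ratio: r(k) = (1/6) * (k+1) (k+1) / [(k+2) (k+1)] - rational in k, leading ratio (1/6); with t_0 = -7/11, classification follows.


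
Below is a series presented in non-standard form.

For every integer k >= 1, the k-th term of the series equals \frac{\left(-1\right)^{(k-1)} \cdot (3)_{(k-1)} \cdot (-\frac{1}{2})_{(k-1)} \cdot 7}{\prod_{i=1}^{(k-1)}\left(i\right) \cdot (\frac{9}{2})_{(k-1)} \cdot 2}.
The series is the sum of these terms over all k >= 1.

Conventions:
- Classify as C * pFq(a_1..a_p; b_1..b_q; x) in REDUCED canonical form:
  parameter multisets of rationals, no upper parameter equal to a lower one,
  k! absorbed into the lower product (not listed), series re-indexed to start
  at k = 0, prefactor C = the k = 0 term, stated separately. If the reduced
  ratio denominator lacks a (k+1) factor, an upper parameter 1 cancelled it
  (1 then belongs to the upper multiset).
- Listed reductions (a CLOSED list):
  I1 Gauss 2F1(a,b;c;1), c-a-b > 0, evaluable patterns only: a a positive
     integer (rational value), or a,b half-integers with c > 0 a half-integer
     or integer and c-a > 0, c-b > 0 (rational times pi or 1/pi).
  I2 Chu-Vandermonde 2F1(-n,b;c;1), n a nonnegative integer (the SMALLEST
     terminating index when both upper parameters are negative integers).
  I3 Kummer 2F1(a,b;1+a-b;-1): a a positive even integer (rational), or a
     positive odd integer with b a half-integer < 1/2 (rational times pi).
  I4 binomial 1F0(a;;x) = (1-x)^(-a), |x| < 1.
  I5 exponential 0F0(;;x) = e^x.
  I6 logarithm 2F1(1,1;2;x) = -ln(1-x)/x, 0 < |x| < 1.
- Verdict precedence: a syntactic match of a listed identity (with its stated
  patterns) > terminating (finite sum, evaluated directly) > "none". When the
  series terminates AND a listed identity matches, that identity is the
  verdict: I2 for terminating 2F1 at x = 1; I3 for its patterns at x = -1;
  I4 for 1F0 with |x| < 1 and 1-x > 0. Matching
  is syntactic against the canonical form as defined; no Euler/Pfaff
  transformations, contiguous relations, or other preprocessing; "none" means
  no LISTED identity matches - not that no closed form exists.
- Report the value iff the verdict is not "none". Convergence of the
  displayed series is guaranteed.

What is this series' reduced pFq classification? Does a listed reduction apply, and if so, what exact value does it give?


Prefactor \frac{7}{2}, argument -1: 2F1 with upper {-\frac{1}{2}, 3} over lower {\frac{9}{2}}. Verdict: Kummer's theorem (I3) applies (x = -1; c = \frac{9}{2} equals 1+a-b for upper {-\frac{1}{2}, 3}: listed pattern). Value: \frac{735}{512} \cdot \pi.

The tell: t_0 being \frac{7}{2}, the constant factors (C = 7/2, x = -1) combine into one prefactor.
Consecutive-term ratio: r(k) = -1 * (k-\frac{1}{2}) (k+3) / [(k+\frac{9}{2}) (k+1)] - rational in k. x = -1; t_0 = \frac{7}{2}; negate the roots.


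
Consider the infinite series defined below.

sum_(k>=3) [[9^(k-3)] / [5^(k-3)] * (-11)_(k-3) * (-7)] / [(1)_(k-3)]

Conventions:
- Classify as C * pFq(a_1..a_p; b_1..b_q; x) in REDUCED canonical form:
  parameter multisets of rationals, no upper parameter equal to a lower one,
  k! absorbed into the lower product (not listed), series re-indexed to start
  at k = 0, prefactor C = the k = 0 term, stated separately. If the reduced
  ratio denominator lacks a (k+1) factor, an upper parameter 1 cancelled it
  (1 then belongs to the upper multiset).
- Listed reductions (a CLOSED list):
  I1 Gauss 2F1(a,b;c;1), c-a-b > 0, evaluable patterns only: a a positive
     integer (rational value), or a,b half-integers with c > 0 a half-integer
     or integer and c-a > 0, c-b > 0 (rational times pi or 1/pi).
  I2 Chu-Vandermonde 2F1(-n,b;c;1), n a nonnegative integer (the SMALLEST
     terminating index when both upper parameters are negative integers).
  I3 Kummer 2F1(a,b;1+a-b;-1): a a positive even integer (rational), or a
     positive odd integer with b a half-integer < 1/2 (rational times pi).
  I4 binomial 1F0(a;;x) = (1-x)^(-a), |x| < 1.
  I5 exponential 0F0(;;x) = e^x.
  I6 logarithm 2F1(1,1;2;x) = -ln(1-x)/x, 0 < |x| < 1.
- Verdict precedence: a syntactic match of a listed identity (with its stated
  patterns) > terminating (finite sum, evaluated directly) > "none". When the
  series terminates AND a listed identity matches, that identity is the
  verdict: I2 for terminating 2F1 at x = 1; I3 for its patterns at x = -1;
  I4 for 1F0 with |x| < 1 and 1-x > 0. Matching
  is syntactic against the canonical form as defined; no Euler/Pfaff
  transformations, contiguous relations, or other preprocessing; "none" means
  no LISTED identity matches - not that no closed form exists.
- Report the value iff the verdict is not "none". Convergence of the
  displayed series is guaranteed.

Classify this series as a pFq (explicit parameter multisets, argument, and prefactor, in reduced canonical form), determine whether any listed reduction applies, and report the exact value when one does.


With C = -7: the canonical form is 1F0(-11; -; 9/5). Verdict: terminating. (-11)_k vanishes past k = 11, leaving a 12-term sum, computed directly. Exact value: 29360128/48828125.

Key step: t_0 = -7 here, and the two geometric factors (prefactor -7) combine into one argument.
Adjacent-term ratio: r(k) = (9/5) * (k-11) / [(k+1)] - rational in k. x = (9/5); t_0 = -7; negate the roots.


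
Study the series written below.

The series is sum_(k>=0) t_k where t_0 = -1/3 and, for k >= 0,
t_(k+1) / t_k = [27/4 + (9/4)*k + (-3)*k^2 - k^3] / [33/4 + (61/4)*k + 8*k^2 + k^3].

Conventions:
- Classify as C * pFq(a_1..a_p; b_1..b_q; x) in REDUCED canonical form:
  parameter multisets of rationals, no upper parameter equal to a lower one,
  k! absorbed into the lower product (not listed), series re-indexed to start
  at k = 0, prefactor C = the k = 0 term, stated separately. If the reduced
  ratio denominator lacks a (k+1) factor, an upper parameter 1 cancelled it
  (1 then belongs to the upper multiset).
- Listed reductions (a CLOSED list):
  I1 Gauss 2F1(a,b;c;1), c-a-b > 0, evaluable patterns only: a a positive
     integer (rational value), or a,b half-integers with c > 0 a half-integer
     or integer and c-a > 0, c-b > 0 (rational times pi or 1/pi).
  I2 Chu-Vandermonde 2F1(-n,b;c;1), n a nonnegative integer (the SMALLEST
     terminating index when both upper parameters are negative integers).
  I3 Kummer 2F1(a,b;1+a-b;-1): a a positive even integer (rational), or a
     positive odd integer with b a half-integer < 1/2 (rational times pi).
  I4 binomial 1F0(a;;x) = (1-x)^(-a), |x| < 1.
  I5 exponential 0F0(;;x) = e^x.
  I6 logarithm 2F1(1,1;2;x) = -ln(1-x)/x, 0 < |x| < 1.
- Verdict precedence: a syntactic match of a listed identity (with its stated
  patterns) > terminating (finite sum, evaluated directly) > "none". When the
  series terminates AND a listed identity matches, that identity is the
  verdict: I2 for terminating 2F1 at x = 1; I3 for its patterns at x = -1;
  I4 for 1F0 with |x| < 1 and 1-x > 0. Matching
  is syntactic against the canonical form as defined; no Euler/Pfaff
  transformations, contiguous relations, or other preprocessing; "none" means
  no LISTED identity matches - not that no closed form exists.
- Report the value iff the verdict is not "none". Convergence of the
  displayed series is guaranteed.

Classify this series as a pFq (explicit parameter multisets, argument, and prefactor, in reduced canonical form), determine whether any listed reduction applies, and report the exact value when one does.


At argument -1: a 2F1 with upper {-3/2, 3}, lower {11/2}, scaled by C = -1/3. Verdict: Kummer (I3) fires (x = -1; c = 11/2 equals 1+a-b for upper {-3/2, 3}: listed pattern). Hence: (-105/512) * pi.

Structural cue: with t_0 = -1/3, factor the ratio over Q (C = -1/3, x = -1): negated roots = parameters.
Step ratio: r(k) = (-1) * (k-3/2) (k+3) / [(k+11/2) (k+1)] - rational in k. x = (-1); t_0 = -1/3; negate the roots.


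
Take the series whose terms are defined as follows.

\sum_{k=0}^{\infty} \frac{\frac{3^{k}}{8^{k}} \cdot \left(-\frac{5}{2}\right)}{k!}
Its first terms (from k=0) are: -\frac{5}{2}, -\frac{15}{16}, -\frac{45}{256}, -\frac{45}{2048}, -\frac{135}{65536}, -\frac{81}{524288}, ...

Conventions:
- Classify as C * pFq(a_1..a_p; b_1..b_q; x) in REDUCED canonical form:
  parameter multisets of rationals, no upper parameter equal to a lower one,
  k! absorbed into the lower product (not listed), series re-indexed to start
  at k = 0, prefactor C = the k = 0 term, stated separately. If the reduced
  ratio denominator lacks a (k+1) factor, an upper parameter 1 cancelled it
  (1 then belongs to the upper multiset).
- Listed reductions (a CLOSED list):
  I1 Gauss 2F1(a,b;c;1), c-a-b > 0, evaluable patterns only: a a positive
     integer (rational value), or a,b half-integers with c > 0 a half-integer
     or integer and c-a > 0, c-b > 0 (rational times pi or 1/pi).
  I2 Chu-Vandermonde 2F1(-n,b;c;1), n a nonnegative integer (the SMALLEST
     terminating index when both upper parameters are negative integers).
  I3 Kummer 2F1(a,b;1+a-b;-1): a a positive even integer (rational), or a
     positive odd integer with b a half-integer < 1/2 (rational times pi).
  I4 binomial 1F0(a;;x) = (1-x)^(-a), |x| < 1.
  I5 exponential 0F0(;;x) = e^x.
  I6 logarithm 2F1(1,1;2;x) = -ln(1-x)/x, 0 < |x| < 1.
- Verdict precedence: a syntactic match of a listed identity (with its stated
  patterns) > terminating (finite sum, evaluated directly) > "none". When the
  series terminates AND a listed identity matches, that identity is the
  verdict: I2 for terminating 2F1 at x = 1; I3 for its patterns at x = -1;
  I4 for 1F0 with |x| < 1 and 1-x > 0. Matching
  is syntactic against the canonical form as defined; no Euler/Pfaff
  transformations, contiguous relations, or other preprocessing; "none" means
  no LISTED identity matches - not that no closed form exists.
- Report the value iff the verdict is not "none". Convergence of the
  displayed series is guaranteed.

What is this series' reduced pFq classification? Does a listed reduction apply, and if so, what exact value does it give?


This is -\frac{5}{2} * 0F0(-; -; \frac{3}{8}) in reduced canonical form. Verdict: the exponential series (I5) applies (the 0F0 exponential series at x = \frac{3}{8}). Exact value: \left(-\frac{5}{2}\right) \cdot e^{\frac{3}{8}}.

Structural cue: t_0 being -\frac{5}{2}, the two geometric factors (C = -5/2) combine into one argument.
Adjacent-term ratio: r(k) = \frac{3}{8} * 1 / [(k+1)] - rational in k, leading ratio \frac{3}{8}; with t_0 = -\frac{5}{2}, classification follows.


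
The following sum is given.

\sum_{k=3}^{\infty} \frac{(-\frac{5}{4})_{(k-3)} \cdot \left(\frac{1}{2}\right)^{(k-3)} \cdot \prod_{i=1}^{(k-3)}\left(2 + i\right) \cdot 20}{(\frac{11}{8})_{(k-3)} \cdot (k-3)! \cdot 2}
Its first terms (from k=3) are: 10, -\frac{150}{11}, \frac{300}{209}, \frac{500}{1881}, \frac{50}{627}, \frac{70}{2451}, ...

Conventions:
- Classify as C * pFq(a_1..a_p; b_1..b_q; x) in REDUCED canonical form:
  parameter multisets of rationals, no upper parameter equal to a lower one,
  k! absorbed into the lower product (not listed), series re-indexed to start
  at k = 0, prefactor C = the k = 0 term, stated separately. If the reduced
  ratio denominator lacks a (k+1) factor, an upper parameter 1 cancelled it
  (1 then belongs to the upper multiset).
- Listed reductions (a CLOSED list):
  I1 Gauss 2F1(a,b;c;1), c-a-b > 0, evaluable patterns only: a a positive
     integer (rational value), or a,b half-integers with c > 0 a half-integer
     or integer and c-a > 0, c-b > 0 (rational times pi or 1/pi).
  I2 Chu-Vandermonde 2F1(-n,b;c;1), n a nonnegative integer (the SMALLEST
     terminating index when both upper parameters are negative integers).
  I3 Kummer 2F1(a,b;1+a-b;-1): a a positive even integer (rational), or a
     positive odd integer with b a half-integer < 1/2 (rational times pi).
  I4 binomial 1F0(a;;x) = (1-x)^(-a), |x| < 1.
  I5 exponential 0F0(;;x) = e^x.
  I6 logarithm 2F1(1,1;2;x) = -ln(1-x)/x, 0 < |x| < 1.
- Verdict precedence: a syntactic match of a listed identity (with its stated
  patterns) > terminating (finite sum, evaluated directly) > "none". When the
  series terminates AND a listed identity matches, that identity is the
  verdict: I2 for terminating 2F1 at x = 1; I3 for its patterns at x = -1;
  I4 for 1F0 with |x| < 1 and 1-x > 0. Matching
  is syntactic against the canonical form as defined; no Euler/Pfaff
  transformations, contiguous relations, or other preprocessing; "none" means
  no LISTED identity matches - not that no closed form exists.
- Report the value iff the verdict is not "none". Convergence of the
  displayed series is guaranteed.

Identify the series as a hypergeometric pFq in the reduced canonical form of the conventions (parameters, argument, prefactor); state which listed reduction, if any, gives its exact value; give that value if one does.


x = \frac{1}{2} here; the reduced form reads 2F1, upper {-\frac{5}{4}, 3}, lower {\frac{11}{8}}, C = 10. Verdict: no listed reduction: x = \frac{1}{2} and upper {-\frac{5}{4}, 3} fail every I1-I6 pattern.

The tell: x = \frac{1}{2} and the running product (prefactor 10) telescopes to a rising factorial.
Consecutive-term ratio: r(k) = \frac{1}{2} * (k-\frac{5}{4}) (k+3) / [(k+\frac{11}{8}) (k+1)] - rational; roots negated = parameters, x = \frac{1}{2}, C = 10.


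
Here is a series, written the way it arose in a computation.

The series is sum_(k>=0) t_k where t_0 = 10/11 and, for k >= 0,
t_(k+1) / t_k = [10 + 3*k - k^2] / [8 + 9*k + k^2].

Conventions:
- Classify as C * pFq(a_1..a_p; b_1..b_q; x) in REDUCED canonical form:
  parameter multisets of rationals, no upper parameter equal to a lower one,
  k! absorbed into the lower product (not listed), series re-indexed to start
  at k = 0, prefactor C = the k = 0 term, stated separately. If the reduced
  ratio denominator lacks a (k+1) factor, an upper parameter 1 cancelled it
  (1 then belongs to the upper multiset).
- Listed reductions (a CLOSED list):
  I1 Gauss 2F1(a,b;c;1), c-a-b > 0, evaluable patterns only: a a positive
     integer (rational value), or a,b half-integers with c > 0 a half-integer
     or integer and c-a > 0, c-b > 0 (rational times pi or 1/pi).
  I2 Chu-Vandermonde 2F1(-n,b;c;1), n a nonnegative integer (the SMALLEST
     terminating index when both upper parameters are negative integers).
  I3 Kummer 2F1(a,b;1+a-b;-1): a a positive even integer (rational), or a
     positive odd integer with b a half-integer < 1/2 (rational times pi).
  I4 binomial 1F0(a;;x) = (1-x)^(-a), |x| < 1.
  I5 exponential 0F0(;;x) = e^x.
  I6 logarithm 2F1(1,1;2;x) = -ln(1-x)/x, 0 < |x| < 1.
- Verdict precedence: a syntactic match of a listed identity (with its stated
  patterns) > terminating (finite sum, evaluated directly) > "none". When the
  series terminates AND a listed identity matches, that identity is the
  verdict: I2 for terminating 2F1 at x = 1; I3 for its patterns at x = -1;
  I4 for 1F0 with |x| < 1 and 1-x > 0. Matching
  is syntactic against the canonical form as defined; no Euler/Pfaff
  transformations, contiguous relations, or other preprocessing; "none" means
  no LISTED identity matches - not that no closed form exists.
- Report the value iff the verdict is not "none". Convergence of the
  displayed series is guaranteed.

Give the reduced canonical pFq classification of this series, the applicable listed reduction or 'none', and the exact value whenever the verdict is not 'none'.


Classification (C = 10/11): 2F1 with upper {-5, 2}, lower {8}, argument x = -1. Verdict: Kummer (I3) fires (x = -1; c = 8 equals 1+a-b for upper {-5, 2}: listed pattern). Exact value: 35/11.

Structural cue: from the first term 10/11: factor the ratio over Q (C = 10/11, x = -1): negated roots = parameters.
Step ratio: r(k) = (-1) * (k-5) (k+2) / [(k+8) (k+1)] - rational in k, leading ratio (-1); with t_0 = 10/11, classification follows.


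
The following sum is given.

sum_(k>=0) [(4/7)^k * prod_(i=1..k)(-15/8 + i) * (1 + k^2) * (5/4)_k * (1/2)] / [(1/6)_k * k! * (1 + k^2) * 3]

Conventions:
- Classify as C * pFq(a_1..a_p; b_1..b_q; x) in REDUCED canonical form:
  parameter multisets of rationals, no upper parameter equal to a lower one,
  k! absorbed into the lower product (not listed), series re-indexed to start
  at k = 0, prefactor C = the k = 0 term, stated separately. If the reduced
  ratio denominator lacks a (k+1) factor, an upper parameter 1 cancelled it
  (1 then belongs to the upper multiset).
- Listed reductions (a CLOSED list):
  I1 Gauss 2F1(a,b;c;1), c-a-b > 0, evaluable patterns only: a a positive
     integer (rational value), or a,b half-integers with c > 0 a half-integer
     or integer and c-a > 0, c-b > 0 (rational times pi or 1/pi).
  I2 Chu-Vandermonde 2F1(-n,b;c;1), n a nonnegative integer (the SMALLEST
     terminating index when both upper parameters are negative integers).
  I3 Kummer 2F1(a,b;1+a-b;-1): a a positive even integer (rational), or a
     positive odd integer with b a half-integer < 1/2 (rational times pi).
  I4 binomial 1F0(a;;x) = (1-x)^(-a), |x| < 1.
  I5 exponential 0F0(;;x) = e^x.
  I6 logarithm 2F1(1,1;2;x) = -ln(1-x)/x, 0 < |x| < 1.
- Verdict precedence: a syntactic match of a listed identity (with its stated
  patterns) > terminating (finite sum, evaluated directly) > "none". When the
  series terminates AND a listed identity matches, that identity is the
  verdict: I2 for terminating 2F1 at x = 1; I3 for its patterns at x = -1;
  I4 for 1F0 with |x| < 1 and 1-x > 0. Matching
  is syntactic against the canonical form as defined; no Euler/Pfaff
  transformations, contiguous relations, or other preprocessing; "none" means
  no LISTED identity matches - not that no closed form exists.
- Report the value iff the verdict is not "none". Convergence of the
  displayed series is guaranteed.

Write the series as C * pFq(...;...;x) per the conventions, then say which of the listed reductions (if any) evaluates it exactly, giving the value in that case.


Prefactor 1/6, argument 4/7: 2F1 with upper {-7/8, 5/4} over lower {1/6}. Verdict: none (x = 4/7): each listed identity misses the multisets {-7/8, 5/4} ; {1/6}.

Key step: with t_0 = 1/6, the running product (C = 1/6) telescopes to a rising factorial.
Term ratio: r(k) = (4/7) * (k-7/8) (k+5/4) / [(k+1/6) (k+1)] - poly over poly, x = (4/7) from leading terms; C = 1/6 at k = 0.


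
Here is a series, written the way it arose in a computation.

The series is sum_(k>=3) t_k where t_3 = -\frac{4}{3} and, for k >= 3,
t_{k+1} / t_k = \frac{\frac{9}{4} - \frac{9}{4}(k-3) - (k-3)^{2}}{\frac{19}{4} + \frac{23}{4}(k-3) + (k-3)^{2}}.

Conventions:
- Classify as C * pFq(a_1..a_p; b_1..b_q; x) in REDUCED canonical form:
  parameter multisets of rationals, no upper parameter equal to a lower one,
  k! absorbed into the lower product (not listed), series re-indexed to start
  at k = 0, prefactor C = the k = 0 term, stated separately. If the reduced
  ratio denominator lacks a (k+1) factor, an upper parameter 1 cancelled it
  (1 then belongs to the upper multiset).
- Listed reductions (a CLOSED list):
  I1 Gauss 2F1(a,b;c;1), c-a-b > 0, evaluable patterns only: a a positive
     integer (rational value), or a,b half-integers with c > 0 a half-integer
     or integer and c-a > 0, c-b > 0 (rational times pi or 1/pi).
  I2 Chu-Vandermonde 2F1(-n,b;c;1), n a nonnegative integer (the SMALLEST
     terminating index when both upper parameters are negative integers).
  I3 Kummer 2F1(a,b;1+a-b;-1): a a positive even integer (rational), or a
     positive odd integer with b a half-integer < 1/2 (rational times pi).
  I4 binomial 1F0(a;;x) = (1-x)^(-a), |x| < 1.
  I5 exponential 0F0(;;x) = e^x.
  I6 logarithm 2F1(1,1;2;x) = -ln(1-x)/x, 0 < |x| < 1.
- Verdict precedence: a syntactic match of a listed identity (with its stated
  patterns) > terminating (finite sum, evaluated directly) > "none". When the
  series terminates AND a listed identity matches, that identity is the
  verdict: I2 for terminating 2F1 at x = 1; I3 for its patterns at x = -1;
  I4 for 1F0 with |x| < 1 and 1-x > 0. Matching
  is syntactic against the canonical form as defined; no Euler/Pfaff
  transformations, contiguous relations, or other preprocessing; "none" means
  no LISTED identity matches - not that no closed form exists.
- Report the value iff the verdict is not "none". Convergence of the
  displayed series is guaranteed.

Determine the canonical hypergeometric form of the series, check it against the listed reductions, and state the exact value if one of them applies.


x = -1 here; the reduced form reads 2F1, upper {-\frac{3}{4}, 3}, lower {\frac{19}{4}}, C = -\frac{4}{3}. Verdict: none. Every listed pattern misses the 2F1 form at -1, upper {-\frac{3}{4}, 3}.

Key observation: t_0 being -\frac{4}{3}, roots of the ratio polynomials (C = -4/3, x = -1) are the negated parameters.
Term ratio: r(k) = -1 * (k-\frac{3}{4}) (k+3) / [(k+\frac{19}{4}) (k+1)] - rational in k, leading ratio -1; with t_0 = -\frac{4}{3}, classification follows.


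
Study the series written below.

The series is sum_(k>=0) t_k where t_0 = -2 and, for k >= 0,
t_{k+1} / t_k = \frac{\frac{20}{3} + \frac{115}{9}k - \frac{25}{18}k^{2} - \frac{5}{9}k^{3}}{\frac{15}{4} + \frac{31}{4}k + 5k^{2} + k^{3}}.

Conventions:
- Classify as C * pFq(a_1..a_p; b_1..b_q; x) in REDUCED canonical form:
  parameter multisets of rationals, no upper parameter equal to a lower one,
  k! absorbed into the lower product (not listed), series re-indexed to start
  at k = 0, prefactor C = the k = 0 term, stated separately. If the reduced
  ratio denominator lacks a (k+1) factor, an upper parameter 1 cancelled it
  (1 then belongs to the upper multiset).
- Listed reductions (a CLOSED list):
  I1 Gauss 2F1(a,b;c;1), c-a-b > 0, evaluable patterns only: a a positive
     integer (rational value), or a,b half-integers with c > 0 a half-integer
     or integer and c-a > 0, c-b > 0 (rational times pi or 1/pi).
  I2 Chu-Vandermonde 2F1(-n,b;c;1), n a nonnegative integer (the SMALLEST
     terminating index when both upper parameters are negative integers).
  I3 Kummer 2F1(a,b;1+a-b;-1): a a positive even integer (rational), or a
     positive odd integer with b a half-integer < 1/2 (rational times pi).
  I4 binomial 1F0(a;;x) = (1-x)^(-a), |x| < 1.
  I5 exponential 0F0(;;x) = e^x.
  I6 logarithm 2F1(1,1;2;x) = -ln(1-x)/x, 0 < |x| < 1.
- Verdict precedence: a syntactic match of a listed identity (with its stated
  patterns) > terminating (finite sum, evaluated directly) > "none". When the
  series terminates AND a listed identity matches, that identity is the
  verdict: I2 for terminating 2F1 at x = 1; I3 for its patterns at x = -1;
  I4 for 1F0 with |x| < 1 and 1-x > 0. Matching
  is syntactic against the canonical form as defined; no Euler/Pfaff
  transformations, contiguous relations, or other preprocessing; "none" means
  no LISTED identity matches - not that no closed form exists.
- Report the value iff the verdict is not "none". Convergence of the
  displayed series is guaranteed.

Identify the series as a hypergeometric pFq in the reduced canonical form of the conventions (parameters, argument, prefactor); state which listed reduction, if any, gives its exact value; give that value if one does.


Canonical form: C = -2 times 3F2 with upper {-4, \frac{1}{2}, 6}, lower {\frac{3}{2}, \frac{5}{2}}, x = -\frac{5}{9}. Verdict: terminating. With -4 upstairs the series is a 5-term polynomial sum; evaluated term by term. Exact value: -\frac{16791118}{1515591}.

The tell: t_0 being -2, the expanded ratio factors over Q; prefactor -2, roots give parameters.
Ratio: r(k) = -\frac{5}{9} * (k-4) (k+\frac{1}{2}) (k+6) / [(k+\frac{3}{2}) (k+\frac{5}{2}) (k+1)] - rational; roots negated = parameters, x = -\frac{5}{9}, C = -2.


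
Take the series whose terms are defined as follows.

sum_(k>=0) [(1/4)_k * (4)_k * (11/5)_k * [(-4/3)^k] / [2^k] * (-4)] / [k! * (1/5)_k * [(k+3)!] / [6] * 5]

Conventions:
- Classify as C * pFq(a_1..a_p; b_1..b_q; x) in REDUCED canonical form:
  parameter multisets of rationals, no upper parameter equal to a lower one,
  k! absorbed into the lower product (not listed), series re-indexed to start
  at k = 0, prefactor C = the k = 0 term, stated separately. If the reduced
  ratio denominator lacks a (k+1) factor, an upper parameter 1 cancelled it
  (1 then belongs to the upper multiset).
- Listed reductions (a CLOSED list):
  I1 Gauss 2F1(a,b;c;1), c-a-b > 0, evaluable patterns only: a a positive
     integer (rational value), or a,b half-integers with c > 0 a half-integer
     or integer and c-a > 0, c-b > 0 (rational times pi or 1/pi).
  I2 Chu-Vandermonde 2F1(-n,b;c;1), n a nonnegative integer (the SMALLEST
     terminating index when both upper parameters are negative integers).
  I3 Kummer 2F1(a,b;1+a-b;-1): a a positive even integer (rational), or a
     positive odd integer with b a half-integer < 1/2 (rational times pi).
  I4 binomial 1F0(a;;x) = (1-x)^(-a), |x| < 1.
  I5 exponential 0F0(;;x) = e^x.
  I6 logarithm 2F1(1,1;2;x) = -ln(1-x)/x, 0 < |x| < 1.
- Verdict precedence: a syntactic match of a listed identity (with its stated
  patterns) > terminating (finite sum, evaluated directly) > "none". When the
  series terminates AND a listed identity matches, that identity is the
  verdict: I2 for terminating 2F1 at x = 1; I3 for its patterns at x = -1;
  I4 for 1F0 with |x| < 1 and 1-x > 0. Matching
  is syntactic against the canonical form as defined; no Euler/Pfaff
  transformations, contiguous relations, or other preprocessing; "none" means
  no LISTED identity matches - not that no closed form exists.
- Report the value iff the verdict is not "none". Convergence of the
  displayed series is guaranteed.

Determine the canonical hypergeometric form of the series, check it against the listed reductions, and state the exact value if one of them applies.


Key observation: t_0 = -4/5 here, and the denominator's factorial ratio (C = -4/5) is a lower Pochhammer.
Term ratio: r(k) = (-2/3) * (k+1/4) (k+11/5) / [(k+1/5) (k+1)] - rational; roots negated = parameters, x = (-2/3), C = -4/5.

Reduced: x = -2/3, 2F1, upper = {1/4, 11/5}, lower = {1/5}, C = -4/5. Verdict: none. Every listed pattern misses the 2F1 form at -2/3, upper {1/4, 11/5}.


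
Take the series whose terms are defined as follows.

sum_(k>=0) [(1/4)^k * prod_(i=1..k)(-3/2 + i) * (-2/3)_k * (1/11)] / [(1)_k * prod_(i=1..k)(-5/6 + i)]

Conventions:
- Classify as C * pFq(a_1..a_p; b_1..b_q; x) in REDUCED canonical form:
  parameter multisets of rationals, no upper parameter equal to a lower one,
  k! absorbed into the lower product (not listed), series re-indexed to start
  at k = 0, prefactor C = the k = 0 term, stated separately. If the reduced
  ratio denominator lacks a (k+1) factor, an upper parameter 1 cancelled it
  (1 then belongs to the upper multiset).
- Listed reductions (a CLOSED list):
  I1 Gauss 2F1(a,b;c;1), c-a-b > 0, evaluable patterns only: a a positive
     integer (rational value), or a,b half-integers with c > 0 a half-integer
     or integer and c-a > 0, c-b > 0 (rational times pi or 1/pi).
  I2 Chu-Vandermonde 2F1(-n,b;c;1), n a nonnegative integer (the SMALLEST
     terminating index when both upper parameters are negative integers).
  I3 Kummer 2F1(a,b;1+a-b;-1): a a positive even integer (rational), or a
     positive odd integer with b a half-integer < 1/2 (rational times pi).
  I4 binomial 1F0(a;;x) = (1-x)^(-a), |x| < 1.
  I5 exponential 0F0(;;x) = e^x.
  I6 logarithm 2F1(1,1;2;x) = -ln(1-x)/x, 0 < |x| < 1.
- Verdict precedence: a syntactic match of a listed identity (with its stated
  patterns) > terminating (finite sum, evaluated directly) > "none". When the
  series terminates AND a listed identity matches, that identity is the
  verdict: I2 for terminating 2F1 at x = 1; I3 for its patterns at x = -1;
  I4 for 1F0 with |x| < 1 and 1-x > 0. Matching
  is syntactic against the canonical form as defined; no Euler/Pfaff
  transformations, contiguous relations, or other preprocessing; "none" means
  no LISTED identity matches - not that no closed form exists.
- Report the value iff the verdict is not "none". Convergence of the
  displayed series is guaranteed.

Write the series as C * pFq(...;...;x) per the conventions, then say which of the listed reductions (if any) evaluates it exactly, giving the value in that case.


Prefactor 1/11, argument 1/4: 2F1 with upper {-2/3, -1/2} over lower {1/6}. Verdict: no listed reduction: x = 1/4 and upper {-2/3, -1/2} fail every I1-I6 pattern.

First insight: t_0 being 1/11, (1)_k (prefactor 1/11) is k! itself.
Consecutive-term ratio: r(k) = (1/4) * (k-2/3) (k-1/2) / [(k+1/6) (k+1)] - rational; roots negated = parameters, x = (1/4), C = 1/11.


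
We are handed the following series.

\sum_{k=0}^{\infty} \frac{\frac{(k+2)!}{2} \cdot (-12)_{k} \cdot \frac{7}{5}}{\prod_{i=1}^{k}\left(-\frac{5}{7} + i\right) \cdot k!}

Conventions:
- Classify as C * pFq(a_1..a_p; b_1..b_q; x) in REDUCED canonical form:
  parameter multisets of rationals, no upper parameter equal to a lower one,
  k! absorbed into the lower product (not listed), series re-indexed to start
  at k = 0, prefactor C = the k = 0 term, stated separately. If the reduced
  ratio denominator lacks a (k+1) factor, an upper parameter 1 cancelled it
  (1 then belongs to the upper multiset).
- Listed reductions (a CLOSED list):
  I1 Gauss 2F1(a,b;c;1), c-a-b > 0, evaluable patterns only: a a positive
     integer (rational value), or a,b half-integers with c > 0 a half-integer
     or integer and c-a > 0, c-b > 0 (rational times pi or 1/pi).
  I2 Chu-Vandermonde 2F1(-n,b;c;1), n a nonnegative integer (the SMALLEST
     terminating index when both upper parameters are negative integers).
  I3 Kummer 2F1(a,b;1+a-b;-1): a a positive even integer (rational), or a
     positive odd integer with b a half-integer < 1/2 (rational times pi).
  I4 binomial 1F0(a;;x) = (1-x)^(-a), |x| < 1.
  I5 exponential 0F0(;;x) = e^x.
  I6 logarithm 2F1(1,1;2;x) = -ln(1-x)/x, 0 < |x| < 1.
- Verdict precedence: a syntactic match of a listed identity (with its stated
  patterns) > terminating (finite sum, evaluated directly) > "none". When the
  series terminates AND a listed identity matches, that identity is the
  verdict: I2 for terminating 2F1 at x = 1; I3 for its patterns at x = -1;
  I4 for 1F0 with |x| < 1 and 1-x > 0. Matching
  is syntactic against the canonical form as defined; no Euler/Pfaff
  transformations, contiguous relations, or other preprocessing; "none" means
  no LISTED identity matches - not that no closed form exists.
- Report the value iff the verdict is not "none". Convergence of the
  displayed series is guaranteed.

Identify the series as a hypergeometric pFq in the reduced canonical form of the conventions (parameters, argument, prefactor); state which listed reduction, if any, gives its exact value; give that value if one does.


This is \frac{7}{5} * 2F1(-12, 3; \frac{2}{7}; 1) in reduced canonical form. Verdict at x = 1: Vandermonde's identity (I2) matches (terminating 2F1 at x = 1 with n = 12, b = 3, c = \frac{2}{7}). Value: -\frac{133}{30810}.

Key step: t_0 being \frac{7}{5}, the lower running product (C = 7/5, x = 1) is a rising factorial.
Consecutive-term ratio: r(k) = 1 * (k-12) (k+3) / [(k+\frac{2}{7}) (k+1)] - rational in k, leading ratio 1; with t_0 = \frac{7}{5}, classification follows.


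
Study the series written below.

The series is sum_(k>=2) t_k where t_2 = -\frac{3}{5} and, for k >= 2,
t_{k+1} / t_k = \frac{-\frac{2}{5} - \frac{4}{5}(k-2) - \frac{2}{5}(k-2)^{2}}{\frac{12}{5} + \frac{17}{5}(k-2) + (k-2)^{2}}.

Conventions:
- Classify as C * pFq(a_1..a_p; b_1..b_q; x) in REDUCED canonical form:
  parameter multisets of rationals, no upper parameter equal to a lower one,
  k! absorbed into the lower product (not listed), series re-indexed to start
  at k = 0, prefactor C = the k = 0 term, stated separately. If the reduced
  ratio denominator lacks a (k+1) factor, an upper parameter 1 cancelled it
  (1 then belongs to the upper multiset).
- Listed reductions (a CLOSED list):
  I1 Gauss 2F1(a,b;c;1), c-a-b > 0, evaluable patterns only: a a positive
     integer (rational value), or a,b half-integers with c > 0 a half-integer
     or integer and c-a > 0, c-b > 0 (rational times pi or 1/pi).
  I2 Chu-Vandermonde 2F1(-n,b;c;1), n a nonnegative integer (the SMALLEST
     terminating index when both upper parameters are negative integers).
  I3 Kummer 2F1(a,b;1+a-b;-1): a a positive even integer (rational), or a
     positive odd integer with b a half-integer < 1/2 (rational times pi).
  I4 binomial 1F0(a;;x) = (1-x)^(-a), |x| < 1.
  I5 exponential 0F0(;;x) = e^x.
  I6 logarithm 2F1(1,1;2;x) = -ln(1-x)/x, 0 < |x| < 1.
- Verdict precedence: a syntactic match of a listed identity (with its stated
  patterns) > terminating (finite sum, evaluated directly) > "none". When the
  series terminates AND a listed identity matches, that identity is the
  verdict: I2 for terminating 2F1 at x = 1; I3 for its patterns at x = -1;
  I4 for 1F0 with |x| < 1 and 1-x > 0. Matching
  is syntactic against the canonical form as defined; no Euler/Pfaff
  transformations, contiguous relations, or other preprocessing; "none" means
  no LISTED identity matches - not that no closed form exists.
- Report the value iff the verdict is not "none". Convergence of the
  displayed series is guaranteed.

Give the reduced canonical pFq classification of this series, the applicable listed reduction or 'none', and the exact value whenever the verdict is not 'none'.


x = -\frac{2}{5} here; the reduced form reads 2F1, upper {1, 1}, lower {\frac{12}{5}}, C = -\frac{3}{5}. Verdict: none - at argument -\frac{2}{5} the multisets {1, 1} ; {\frac{12}{5}} match no listed identity.

First insight: t_0 being -\frac{3}{5}, roots of the ratio polynomials (C = -3/5) are the negated parameters.
Step ratio: r(k) = -\frac{2}{5} * (k+1) (k+1) / [(k+\frac{12}{5}) (k+1)] - rational in k. x = -\frac{2}{5}; t_0 = -\frac{3}{5}; negate the roots.


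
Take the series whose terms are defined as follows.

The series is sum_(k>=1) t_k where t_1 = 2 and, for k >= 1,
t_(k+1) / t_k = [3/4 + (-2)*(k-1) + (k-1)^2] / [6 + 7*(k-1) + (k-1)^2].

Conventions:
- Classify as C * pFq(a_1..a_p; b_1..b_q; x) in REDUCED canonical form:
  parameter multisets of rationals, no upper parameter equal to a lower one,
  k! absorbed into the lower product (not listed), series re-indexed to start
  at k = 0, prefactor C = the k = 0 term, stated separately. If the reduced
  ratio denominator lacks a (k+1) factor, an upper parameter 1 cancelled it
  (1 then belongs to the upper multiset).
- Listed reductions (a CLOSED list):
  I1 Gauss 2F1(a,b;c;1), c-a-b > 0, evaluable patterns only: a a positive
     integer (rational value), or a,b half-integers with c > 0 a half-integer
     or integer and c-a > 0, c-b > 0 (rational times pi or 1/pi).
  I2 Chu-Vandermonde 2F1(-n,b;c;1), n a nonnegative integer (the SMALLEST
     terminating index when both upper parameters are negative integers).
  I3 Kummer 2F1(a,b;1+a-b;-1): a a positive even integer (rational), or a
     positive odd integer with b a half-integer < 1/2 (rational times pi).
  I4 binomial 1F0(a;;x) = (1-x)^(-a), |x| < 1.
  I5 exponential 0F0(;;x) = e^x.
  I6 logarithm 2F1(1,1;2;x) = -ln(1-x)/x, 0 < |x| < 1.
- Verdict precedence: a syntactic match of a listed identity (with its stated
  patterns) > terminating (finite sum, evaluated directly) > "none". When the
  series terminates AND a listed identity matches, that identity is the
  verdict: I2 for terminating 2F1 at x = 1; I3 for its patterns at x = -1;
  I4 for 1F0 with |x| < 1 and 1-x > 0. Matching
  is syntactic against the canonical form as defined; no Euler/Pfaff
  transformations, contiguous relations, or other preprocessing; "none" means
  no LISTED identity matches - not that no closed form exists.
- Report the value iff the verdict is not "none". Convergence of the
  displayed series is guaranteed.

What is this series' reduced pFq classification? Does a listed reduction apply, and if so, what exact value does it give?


Prefactor 2, argument 1: 2F1 with upper {-3/2, -1/2} over lower {6}. Verdict at x = 1: Gauss (I1, half-integer pattern) matches (x = 1; upper {-3/2, -1/2} half-integers, c = 6 in the evaluable pattern). Exact value: (2097152/297297) / pi.

The tell: with t_0 = 2, roots of the ratio polynomials (prefactor 2) are the negated parameters.
Adjacent-term ratio: r(k) = 1 * (k-3/2) (k-1/2) / [(k+6) (k+1)] - rational in k, leading ratio 1; with t_0 = 2, classification follows.


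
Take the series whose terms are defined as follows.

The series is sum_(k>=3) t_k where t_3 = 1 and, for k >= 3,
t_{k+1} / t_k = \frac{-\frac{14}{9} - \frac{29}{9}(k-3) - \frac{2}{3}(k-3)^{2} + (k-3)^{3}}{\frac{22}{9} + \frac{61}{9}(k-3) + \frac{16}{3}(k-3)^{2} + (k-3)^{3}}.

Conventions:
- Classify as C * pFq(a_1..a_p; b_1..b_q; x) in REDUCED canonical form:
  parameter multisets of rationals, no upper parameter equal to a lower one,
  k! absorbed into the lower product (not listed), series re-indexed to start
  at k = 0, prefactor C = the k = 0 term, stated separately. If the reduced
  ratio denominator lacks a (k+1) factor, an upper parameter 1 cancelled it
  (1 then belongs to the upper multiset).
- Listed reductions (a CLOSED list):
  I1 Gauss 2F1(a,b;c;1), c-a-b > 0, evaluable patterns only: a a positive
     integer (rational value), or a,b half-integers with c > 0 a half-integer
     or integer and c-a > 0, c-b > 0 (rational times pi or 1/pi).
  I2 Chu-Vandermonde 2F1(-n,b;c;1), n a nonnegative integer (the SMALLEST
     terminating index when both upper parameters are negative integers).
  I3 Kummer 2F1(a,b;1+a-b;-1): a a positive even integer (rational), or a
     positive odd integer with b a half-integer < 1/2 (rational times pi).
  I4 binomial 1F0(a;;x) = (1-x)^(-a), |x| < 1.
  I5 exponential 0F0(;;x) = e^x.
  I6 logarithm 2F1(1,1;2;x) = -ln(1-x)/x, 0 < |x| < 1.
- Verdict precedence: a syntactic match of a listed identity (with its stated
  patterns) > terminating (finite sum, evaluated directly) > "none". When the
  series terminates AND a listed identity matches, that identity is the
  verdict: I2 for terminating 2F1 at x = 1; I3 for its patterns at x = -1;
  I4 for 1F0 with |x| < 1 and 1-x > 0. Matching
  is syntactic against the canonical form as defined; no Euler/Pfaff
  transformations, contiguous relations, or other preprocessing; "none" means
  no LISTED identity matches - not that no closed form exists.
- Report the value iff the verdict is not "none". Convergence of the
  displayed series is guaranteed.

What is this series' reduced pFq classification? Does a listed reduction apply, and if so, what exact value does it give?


At argument 1: a 2F1 with upper {-\frac{7}{3}, 1}, lower {\frac{11}{3}}, scaled by C = 1. Verdict: Gauss (I1, integer-parameter pattern) fires (x = 1: the Gamma ratio telescopes since c-a-b = 5 > 0 and a = 1 in Z>0). Its exact value is \frac{8}{15}.

Structural cue: x = 1 and the ratio is unreduced: k + 2/3 divides both sides (prefactor 1).
Consecutive-term ratio: r(k) = 1 * (k-\frac{7}{3}) (k+1) / [(k+\frac{11}{3}) (k+1)] - rational in k. x = 1; t_0 = 1; negate the roots.
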